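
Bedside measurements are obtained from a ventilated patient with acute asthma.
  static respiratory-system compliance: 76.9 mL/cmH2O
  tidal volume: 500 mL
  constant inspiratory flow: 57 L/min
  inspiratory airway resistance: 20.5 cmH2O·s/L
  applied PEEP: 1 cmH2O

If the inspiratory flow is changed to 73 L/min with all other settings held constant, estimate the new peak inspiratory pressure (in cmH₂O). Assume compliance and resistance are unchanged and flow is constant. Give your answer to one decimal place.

32.4

Flow: 57 L/min ÷ 60 = 0.95 L/s.
New flow: 73 L/min ÷ 60 = 1.2167 L/s.
PIP = Vt/C + R·V̇ + PEEP (constant-flow equation of motion).
Only the resistive term changes: ΔPIP = R × ΔV̇ = 20.5 × (1.2167 − 0.95) = 20.5 × 0.2667 = 5.467 cmH2O.
Original PIP = 500/76.9 + 20.5×0.95 + 1 = 26.977 cmH2O; new PIP = 26.977 + (5.467) = 32.444 cmH2O.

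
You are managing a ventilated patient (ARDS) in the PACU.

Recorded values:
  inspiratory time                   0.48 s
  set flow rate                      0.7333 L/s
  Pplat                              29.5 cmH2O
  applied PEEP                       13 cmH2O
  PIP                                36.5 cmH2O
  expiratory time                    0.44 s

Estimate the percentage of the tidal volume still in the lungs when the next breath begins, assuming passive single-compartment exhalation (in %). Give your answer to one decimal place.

Vt = flow × Ti = 0.7333 L/s × 0.48 s × 1000 mL/L = 351.98 mL.
R = (PIP − Pplat)/V̇ = (36.5 − 29.5) / 0.7333 = 7.0/0.7333 = 9.546 cmH2O·s/L.
C = Vt/(Pplat − PEEP) = 351.98 / (29.5 − 13) = 351.98/16.5 = 21.332 mL/cmH2O.
τ = R × C = 9.546 × 0.02133 L/cmH2O = 0.2036 s.
Fraction remaining at end-expiration = e^(−Te/τ) = e^(−0.44/0.2036) = 0.1152 → 11.52%.

11.5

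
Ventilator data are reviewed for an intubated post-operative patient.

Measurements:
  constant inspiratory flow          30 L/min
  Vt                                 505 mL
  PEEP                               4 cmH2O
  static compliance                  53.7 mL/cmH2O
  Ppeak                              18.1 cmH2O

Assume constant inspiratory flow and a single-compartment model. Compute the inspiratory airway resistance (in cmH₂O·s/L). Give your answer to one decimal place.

Flow: 30 L/min ÷ 60 = 0.5 L/s.
Equation of motion (constant flow): PIP = Vt/C + R·V̇ + PEEP.
R·V̇ = PIP − Vt/C − PEEP = 18.1 − 505/53.7 − 4 = 18.1 − 9.404 − 4 = 4.696 cmH2O.
R = 4.696 / 0.5 = 9.392 cmH2O·s/L.

9.4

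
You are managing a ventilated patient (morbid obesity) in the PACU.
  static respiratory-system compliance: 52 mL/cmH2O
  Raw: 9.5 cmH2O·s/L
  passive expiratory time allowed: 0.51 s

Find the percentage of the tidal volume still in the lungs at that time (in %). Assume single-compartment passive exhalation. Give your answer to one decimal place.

35.6

τ = R × C = 9.5 × 52 mL/cmH2O = 9.5 × 0.052 L/cmH2O = 0.494 s.
Passive exhalation: V(t)/V₀ = e^(−t/τ) = e^(−0.51/0.494) = 0.3562.
Fraction remaining = 0.3562 → 35.62%.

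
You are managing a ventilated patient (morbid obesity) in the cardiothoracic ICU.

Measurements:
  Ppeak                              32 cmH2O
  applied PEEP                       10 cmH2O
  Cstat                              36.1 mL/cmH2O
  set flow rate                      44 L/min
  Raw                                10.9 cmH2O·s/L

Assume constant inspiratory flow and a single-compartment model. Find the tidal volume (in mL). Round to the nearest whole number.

Flow: 44 L/min ÷ 60 = 0.7333 L/s.
Equation of motion (constant flow): PIP = Vt/C + R·V̇ + PEEP.
Vt/C = PIP − R·V̇ − PEEP = 32 − 7.993 − 10 = 14.007 cmH2O.
Vt = C × 14.007 = 36.1 × 14.007 = 505.65 mL.

506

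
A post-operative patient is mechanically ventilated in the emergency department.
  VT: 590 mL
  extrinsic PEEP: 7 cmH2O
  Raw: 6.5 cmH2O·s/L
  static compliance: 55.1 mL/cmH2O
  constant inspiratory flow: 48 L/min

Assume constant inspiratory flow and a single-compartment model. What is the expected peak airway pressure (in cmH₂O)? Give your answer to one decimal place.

Flow: 48 L/min ÷ 60 = 0.8 L/s.
Equation of motion (constant flow): PIP = Vt/C + R·V̇ + PEEP.
PIP = 590/55.1 + 6.5×0.8 + 7 = 10.708 + 5.2 + 7 = 22.908 cmH2O.

22.9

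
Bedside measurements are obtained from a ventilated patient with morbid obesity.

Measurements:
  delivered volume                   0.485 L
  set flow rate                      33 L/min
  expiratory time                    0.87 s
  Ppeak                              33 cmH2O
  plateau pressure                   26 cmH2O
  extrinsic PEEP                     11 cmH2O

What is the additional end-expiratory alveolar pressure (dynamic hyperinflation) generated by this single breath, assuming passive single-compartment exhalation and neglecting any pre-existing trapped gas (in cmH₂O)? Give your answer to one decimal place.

Flow: 33 L/min ÷ 60 = 0.55 L/s.
R = (PIP − Pplat)/V̇ = (33 − 26) / 0.55 = 7.0/0.55 = 12.727 cmH2O·s/L.
C = Vt/(Pplat − PEEP) = 485.0 / (26 − 11) = 485.0/15.0 = 32.333 mL/cmH2O.
τ = R × C = 12.727 × 0.03233 L/cmH2O = 0.4115 s.
Fraction remaining = e^(−Te/τ) = e^(−0.87/0.4115) = 0.1207; trapped volume = 485.0 × 0.1207 = 58.54 mL.
Additional alveolar pressure from trapping ≈ V_trapped / C = 58.54 / 32.333 = 1.811 cmH2O.

1.8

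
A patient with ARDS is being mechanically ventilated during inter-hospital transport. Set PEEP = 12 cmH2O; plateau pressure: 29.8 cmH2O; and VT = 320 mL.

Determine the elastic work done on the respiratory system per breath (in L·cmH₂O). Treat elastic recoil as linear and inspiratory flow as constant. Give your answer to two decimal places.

Elastic work ≈ ½ × (Pplat − PEEP) × Vt = 0.5 × (29.8 − 12) × 0.320 L = 0.5 × 17.8 × 0.320 = 2.848 L·cmH2O.

2.85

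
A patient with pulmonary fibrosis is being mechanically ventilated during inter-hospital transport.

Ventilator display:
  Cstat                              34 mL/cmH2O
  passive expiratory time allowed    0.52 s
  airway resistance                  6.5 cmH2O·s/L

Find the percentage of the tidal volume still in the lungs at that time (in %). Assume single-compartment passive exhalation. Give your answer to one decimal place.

9.5

τ = R × C = 6.5 × 34 mL/cmH2O = 6.5 × 0.034 L/cmH2O = 0.221 s.
Passive exhalation: V(t)/V₀ = e^(−t/τ) = e^(−0.52/0.221) = 0.09509.
Fraction remaining = 0.09509 → 9.509%.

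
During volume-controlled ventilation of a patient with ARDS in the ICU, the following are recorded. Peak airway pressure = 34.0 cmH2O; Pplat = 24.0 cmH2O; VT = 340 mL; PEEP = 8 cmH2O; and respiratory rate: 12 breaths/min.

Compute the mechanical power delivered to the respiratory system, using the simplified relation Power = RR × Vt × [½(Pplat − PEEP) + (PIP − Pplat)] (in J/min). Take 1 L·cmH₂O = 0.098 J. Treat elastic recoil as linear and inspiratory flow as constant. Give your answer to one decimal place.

Per-breath work = Vt × [½(Pplat−PEEP) + (PIP−Pplat)] = 0.340 × [0.5×16.0 + 10.0] = 0.340 × 18.0 = 6.12 L·cmH2O.
Power = 12 × 6.12 = 73.44 L·cmH2O/min.
× 0.098 J/(L·cmH2O) → 7.197 J/min.

7.2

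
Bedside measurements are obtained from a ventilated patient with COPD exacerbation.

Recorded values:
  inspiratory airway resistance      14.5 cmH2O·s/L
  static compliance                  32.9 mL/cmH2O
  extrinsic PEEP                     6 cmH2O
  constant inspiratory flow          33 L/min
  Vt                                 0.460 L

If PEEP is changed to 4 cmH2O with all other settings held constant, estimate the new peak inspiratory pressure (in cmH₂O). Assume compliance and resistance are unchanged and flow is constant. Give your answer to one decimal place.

Flow: 33 L/min ÷ 60 = 0.55 L/s.
PIP = Vt/C + R·V̇ + PEEP (constant-flow equation of motion).
Only the baseline term changes: ΔPIP = ΔPEEP = 4 − 6 = -2.0 cmH2O.
Original PIP = 460/32.9 + 14.5×0.55 + 6 = 27.957 cmH2O; new PIP = 27.957 + (-2.0) = 25.957 cmH2O.

26.0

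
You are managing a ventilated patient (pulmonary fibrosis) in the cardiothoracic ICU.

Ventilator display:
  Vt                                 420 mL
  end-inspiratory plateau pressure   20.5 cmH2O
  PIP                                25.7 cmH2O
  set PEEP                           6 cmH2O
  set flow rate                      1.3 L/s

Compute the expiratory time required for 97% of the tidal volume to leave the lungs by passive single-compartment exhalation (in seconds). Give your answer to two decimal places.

R = (PIP − Pplat)/V̇ = (25.7 − 20.5) / 1.3 = 5.2/1.3 = 4.0 cmH2O·s/L.
C = Vt/(Pplat − PEEP) = 420.0 / (20.5 − 6) = 420.0/14.5 = 28.966 mL/cmH2O.
τ = R × C = 4.0 × 0.02897 L/cmH2O = 0.1159 s.
t = −τ·ln(1 − 0.97) = −0.1159·ln(0.03) = 0.4064 s.

0.41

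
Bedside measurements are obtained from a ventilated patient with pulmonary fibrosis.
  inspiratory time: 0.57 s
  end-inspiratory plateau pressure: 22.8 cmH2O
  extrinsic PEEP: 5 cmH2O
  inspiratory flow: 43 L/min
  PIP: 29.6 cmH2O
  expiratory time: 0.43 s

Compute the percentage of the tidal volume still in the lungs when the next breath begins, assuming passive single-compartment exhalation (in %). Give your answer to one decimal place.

13.9

Flow: 43 L/min ÷ 60 = 0.7167 L/s.
Vt = flow × Ti = 0.7167 L/s × 0.57 s × 1000 mL/L = 408.52 mL.
R = (PIP − Pplat)/V̇ = (29.6 − 22.8) / 0.7167 = 6.8/0.7167 = 9.488 cmH2O·s/L.
C = Vt/(Pplat − PEEP) = 408.52 / (22.8 − 5) = 408.52/17.8 = 22.951 mL/cmH2O.
τ = R × C = 9.488 × 0.02295 L/cmH2O = 0.2177 s.
Fraction remaining at end-expiration = e^(−Te/τ) = e^(−0.43/0.2177) = 0.1387 → 13.87%.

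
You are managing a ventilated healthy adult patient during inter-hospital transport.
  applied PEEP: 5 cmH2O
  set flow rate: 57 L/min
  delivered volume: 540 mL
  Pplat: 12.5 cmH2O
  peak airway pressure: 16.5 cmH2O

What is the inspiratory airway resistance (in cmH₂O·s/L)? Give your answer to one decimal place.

Flow: 57 L/min ÷ 60 = 0.95 L/s.
Raw = (PIP − Pplat) / flow = (16.5 − 12.5) / 0.95 = 4.0 / 0.95 = 4.211 cmH2O·s/L.

4.2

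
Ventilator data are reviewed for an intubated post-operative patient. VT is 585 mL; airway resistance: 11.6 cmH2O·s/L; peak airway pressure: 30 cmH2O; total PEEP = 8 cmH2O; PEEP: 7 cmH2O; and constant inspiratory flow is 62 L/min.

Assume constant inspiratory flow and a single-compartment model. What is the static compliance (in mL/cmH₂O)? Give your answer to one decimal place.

Flow: 62 L/min ÷ 60 = 1.0333 L/s.
Total PEEP = 8 cmH2O (set 7 + intrinsic 1); this is the baseline alveolar pressure.
Equation of motion (constant flow): PIP = Vt/C + R·V̇ + PEEP.
Vt/C = PIP − R·V̇ − PEEP = 30 − 11.6×1.0333 − 8 = 30 − 11.986 − 8 = 10.014 cmH2O.
C = Vt / 10.014 = 585 / 10.014 = 58.418 mL/cmH2O.

58.4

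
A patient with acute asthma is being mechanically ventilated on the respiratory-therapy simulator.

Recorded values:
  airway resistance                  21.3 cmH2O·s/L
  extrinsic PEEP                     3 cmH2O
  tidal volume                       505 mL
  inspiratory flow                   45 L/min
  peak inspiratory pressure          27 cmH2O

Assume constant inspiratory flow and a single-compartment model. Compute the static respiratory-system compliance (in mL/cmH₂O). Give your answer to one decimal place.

62.9

Flow: 45 L/min ÷ 60 = 0.75 L/s.
Equation of motion (constant flow): PIP = Vt/C + R·V̇ + PEEP.
Vt/C = PIP − R·V̇ − PEEP = 27 − 21.3×0.75 − 3 = 27 − 15.975 − 3 = 8.025 cmH2O.
C = Vt / 8.025 = 505 / 8.025 = 62.928 mL/cmH2O.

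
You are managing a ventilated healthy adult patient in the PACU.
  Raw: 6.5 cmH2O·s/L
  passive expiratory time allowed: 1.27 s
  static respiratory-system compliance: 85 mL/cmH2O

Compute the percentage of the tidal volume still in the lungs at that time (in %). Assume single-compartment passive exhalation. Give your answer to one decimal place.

τ = R × C = 6.5 × 85 mL/cmH2O = 6.5 × 0.085 L/cmH2O = 0.5525 s.
Passive exhalation: V(t)/V₀ = e^(−t/τ) = e^(−1.27/0.5525) = 0.1004.
Fraction remaining = 0.1004 → 10.04%.

10.0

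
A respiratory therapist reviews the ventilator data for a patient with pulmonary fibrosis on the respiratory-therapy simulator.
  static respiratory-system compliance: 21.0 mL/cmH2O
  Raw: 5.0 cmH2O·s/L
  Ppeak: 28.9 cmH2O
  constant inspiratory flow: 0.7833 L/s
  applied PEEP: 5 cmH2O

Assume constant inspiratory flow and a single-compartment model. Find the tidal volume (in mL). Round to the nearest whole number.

420

Equation of motion (constant flow): PIP = Vt/C + R·V̇ + PEEP.
Vt/C = PIP − R·V̇ − PEEP = 28.9 − 3.917 − 5 = 19.983 cmH2O.
Vt = C × 19.983 = 21.0 × 19.983 = 419.64 mL.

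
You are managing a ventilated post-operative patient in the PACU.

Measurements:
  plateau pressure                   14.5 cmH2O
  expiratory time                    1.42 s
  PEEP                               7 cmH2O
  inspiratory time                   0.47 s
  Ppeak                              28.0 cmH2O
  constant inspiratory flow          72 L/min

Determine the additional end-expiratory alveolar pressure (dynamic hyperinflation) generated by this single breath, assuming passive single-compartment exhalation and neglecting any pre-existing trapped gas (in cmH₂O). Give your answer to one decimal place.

Flow: 72 L/min ÷ 60 = 1.2 L/s.
Vt = flow × Ti = 1.2 L/s × 0.47 s × 1000 mL/L = 564.0 mL.
R = (PIP − Pplat)/V̇ = (28.0 − 14.5) / 1.2 = 13.5/1.2 = 11.25 cmH2O·s/L.
C = Vt/(Pplat − PEEP) = 564.0 / (14.5 − 7) = 564.0/7.5 = 75.2 mL/cmH2O.
τ = R × C = 11.25 × 0.0752 L/cmH2O = 0.846 s.
Fraction remaining = e^(−Te/τ) = e^(−1.42/0.846) = 0.1867; trapped volume = 564.0 × 0.1867 = 105.3 mL.
Additional alveolar pressure from trapping ≈ V_trapped / C = 105.3 / 75.2 = 1.4 cmH2O.

1.4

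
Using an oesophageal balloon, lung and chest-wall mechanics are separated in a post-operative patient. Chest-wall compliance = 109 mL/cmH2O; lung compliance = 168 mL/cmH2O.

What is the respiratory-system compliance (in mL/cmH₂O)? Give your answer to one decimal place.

Lung and chest wall are elastances in series: 1/Crs = 1/CL + 1/Ccw.
1/Crs = 1/168 + 1/109 = 0.01513.
Crs = 66.094 mL/cmH2O.

66.1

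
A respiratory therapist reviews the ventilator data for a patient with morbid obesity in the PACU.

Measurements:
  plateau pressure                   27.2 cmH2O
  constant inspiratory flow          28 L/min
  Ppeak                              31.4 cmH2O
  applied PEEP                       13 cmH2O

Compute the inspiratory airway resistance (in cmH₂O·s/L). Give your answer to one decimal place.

Flow: 28 L/min ÷ 60 = 0.4667 L/s.
Raw = (PIP − Pplat) / flow = (31.4 − 27.2) / 0.4667 = 4.2 / 0.4667 = 8.999 cmH2O·s/L.

9.0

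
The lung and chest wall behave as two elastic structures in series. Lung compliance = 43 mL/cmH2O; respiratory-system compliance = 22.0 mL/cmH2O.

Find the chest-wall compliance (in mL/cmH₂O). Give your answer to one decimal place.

1/Ccw = 1/Crs − 1/CL.
1/Ccw = 1/22.0 − 1/43 = 0.0222.
Ccw = 45.045 mL/cmH2O.

45.0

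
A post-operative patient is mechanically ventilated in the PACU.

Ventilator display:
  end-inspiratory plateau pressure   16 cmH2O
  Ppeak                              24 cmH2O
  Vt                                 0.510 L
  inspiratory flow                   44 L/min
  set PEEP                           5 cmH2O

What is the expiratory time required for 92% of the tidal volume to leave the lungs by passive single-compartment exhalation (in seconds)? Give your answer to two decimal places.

1.28

Flow: 44 L/min ÷ 60 = 0.7333 L/s.
R = (PIP − Pplat)/V̇ = (24 − 16) / 0.7333 = 8.0/0.7333 = 10.91 cmH2O·s/L.
C = Vt/(Pplat − PEEP) = 510.0 / (16 − 5) = 510.0/11.0 = 46.364 mL/cmH2O.
τ = R × C = 10.91 × 0.04636 L/cmH2O = 0.5058 s.
t = −τ·ln(1 − 0.92) = −0.5058·ln(0.08) = 1.278 s.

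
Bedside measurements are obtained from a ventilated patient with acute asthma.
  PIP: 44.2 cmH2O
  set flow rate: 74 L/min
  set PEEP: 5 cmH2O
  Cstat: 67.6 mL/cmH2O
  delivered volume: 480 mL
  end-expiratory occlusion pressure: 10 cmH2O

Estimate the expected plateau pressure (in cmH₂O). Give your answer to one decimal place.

17.1

End-expiratory occlusion gives total PEEP = 10 cmH2O (intrinsic PEEP = 10 − 5 = 5). Use total PEEP for the elastic gradient.
Pplat = PEEPtotal + Vt / Cstat = 10 + 480 / 67.6 = 10 + 7.101 = 17.101 cmH2O.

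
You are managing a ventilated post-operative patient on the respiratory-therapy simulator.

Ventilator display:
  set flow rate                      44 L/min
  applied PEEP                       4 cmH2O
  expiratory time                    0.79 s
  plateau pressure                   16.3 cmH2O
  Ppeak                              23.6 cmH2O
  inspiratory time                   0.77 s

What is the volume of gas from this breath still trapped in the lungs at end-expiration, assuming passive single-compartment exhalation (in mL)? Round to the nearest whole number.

100

Flow: 44 L/min ÷ 60 = 0.7333 L/s.
Vt = flow × Ti = 0.7333 L/s × 0.77 s × 1000 mL/L = 564.64 mL.
R = (PIP − Pplat)/V̇ = (23.6 − 16.3) / 0.7333 = 7.3/0.7333 = 9.955 cmH2O·s/L.
C = Vt/(Pplat − PEEP) = 564.64 / (16.3 − 4) = 564.64/12.3 = 45.906 mL/cmH2O.
τ = R × C = 9.955 × 0.04591 L/cmH2O = 0.457 s.
Fraction remaining = e^(−Te/τ) = e^(−0.79/0.457) = 0.1775.
Trapped volume = 564.64 × 0.1775 = 100.22 mL.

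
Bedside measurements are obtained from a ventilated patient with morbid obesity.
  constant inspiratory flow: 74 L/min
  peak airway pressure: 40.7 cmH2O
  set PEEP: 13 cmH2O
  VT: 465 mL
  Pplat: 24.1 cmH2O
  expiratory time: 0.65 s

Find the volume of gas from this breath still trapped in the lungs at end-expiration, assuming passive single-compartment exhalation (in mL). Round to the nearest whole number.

Flow: 74 L/min ÷ 60 = 1.2333 L/s.
R = (PIP − Pplat)/V̇ = (40.7 − 24.1) / 1.2333 = 16.6/1.2333 = 13.46 cmH2O·s/L.
C = Vt/(Pplat − PEEP) = 465.0 / (24.1 − 13) = 465.0/11.1 = 41.892 mL/cmH2O.
τ = R × C = 13.46 × 0.04189 L/cmH2O = 0.5638 s.
Fraction remaining = e^(−Te/τ) = e^(−0.65/0.5638) = 0.3157.
Trapped volume = 465.0 × 0.3157 = 146.8 mL.

147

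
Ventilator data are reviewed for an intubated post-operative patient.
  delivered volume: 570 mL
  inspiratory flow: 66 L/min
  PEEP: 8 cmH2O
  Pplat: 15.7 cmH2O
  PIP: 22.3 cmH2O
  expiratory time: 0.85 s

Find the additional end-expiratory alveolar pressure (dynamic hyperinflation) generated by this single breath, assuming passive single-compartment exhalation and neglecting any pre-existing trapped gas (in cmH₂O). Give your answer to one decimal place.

Flow: 66 L/min ÷ 60 = 1.1 L/s.
R = (PIP − Pplat)/V̇ = (22.3 − 15.7) / 1.1 = 6.6/1.1 = 6.0 cmH2O·s/L.
C = Vt/(Pplat − PEEP) = 570.0 / (15.7 − 8) = 570.0/7.7 = 74.026 mL/cmH2O.
τ = R × C = 6.0 × 0.07403 L/cmH2O = 0.4442 s.
Fraction remaining = e^(−Te/τ) = e^(−0.85/0.4442) = 0.1476; trapped volume = 570.0 × 0.1476 = 84.132 mL.
Additional alveolar pressure from trapping ≈ V_trapped / C = 84.132 / 74.026 = 1.137 cmH2O.

1.1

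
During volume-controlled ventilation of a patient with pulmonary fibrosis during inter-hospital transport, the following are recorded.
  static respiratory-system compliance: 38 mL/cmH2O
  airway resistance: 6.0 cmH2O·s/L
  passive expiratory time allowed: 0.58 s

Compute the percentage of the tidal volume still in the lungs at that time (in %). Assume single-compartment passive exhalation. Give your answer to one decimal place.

7.9

τ = R × C = 6.0 × 38 mL/cmH2O = 6.0 × 0.038 L/cmH2O = 0.228 s.
Passive exhalation: V(t)/V₀ = e^(−t/τ) = e^(−0.58/0.228) = 0.07856.
Fraction remaining = 0.07856 → 7.856%.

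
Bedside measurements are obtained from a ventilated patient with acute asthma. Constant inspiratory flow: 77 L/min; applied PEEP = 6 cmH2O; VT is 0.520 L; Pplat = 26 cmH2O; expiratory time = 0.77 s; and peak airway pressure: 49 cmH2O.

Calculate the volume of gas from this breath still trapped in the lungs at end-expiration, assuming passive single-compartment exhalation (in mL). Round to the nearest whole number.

Flow: 77 L/min ÷ 60 = 1.2833 L/s.
R = (PIP − Pplat)/V̇ = (49 − 26) / 1.2833 = 23.0/1.2833 = 17.923 cmH2O·s/L.
C = Vt/(Pplat − PEEP) = 520.0 / (26 − 6) = 520.0/20.0 = 26.0 mL/cmH2O.
τ = R × C = 17.923 × 0.026 L/cmH2O = 0.466 s.
Fraction remaining = e^(−Te/τ) = e^(−0.77/0.466) = 0.1916.
Trapped volume = 520.0 × 0.1916 = 99.632 mL.

100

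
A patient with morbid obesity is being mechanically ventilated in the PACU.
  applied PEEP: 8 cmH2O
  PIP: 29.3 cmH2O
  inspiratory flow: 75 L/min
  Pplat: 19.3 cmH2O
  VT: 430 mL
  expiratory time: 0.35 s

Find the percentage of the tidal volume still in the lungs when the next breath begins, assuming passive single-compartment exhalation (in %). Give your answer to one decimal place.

Flow: 75 L/min ÷ 60 = 1.25 L/s.
R = (PIP − Pplat)/V̇ = (29.3 − 19.3) / 1.25 = 10.0/1.25 = 8.0 cmH2O·s/L.
C = Vt/(Pplat − PEEP) = 430.0 / (19.3 − 8) = 430.0/11.3 = 38.053 mL/cmH2O.
τ = R × C = 8.0 × 0.03805 L/cmH2O = 0.3044 s.
Fraction remaining at end-expiration = e^(−Te/τ) = e^(−0.35/0.3044) = 0.3167 → 31.67%.

31.7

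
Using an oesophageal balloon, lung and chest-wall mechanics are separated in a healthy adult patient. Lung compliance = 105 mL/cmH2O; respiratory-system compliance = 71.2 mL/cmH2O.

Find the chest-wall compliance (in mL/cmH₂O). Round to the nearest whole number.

1/Ccw = 1/Crs − 1/CL.
1/Ccw = 1/71.2 − 1/105 = 0.004521.
Ccw = 221.19 mL/cmH2O.

221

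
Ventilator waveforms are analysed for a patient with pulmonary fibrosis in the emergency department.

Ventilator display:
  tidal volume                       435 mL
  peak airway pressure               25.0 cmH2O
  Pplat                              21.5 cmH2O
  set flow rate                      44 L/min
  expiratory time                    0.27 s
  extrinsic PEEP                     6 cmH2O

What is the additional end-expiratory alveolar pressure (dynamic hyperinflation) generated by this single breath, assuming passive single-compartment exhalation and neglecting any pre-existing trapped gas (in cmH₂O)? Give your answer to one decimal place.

2.1

Flow: 44 L/min ÷ 60 = 0.7333 L/s.
R = (PIP − Pplat)/V̇ = (25.0 − 21.5) / 0.7333 = 3.5/0.7333 = 4.773 cmH2O·s/L.
C = Vt/(Pplat − PEEP) = 435.0 / (21.5 − 6) = 435.0/15.5 = 28.065 mL/cmH2O.
τ = R × C = 4.773 × 0.02807 L/cmH2O = 0.134 s.
Fraction remaining = e^(−Te/τ) = e^(−0.27/0.134) = 0.1333; trapped volume = 435.0 × 0.1333 = 57.986 mL.
Additional alveolar pressure from trapping ≈ V_trapped / C = 57.986 / 28.065 = 2.066 cmH2O.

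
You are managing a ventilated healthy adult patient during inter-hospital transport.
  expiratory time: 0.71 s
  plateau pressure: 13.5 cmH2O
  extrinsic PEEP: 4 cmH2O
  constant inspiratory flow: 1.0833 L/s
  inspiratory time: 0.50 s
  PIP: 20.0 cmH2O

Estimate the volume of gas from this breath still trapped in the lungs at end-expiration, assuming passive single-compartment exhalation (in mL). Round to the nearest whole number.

68

Vt = flow × Ti = 1.0833 L/s × 0.50 s × 1000 mL/L = 541.65 mL.
R = (PIP − Pplat)/V̇ = (20.0 − 13.5) / 1.0833 = 6.5/1.0833 = 6.0 cmH2O·s/L.
C = Vt/(Pplat − PEEP) = 541.65 / (13.5 − 4) = 541.65/9.5 = 57.016 mL/cmH2O.
τ = R × C = 6.0 × 0.05702 L/cmH2O = 0.3421 s.
Fraction remaining = e^(−Te/τ) = e^(−0.71/0.3421) = 0.1255.
Trapped volume = 541.65 × 0.1255 = 67.977 mL.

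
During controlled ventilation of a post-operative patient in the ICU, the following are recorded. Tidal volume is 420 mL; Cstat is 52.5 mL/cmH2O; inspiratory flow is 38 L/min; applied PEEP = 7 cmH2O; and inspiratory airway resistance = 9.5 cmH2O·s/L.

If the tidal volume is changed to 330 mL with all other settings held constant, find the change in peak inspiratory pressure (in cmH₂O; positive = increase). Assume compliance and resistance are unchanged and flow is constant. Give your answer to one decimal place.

PIP = Vt/C + R·V̇ + PEEP (constant-flow equation of motion).
Only the elastic term changes: ΔPIP = ΔVt / C = (330 − 420) / 52.5 = -1.714 cmH2O.

-1.7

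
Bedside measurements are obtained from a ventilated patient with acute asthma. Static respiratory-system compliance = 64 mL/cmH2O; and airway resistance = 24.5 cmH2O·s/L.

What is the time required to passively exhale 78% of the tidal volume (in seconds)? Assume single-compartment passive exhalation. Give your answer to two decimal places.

2.37

τ = R × C = 24.5 × 64 mL/cmH2O = 24.5 × 0.064 L/cmH2O = 1.568 s.
Exhaled fraction f = 1 − e^(−t/τ) → t = −τ·ln(1 − f) = −1.568·ln(0.22) = 2.374 s.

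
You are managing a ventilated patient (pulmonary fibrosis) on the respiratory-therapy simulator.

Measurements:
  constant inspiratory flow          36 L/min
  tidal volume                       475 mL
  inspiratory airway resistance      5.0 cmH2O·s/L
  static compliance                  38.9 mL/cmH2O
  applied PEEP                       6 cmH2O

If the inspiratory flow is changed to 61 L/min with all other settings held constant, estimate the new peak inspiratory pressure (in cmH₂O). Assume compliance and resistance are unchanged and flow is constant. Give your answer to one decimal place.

23.3

Flow: 36 L/min ÷ 60 = 0.6 L/s.
New flow: 61 L/min ÷ 60 = 1.0167 L/s.
PIP = Vt/C + R·V̇ + PEEP (constant-flow equation of motion).
Only the resistive term changes: ΔPIP = R × ΔV̇ = 5.0 × (1.0167 − 0.6) = 5.0 × 0.4167 = 2.084 cmH2O.
Original PIP = 475/38.9 + 5.0×0.6 + 6 = 21.211 cmH2O; new PIP = 21.211 + (2.084) = 23.295 cmH2O.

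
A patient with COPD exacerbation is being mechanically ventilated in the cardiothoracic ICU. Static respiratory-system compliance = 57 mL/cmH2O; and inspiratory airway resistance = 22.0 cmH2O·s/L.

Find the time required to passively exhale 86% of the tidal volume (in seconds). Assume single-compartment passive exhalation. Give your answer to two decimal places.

τ = R × C = 22.0 × 57 mL/cmH2O = 22.0 × 0.057 L/cmH2O = 1.254 s.
Exhaled fraction f = 1 − e^(−t/τ) → t = −τ·ln(1 − f) = −1.254·ln(0.14) = 2.466 s.

2.47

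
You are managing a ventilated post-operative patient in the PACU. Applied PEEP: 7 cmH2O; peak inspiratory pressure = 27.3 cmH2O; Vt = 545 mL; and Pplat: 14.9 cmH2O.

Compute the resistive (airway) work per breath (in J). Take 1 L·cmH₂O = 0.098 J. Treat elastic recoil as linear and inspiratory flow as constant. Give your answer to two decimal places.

0.66

With constant inspiratory flow the resistive pressure is constant at PIP − Pplat = 27.3 − 14.9 = 12.4 cmH2O, so resistive work = 12.4 × 0.545 = 6.758 L·cmH2O.
× 0.098 J/(L·cmH2O) → 0.6623 J.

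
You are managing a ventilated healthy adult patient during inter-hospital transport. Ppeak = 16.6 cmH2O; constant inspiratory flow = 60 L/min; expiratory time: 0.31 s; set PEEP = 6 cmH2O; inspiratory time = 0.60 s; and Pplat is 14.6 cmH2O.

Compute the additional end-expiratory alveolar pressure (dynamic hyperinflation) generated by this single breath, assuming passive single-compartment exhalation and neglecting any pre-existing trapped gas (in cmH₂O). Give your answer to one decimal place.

0.9

Flow: 60 L/min ÷ 60 = 1 L/s.
Vt = flow × Ti = 1 L/s × 0.60 s × 1000 mL/L = 600.0 mL.
R = (PIP − Pplat)/V̇ = (16.6 − 14.6) / 1 = 2.0/1 = 2.0 cmH2O·s/L.
C = Vt/(Pplat − PEEP) = 600.0 / (14.6 − 6) = 600.0/8.6 = 69.767 mL/cmH2O.
τ = R × C = 2.0 × 0.06977 L/cmH2O = 0.1395 s.
Fraction remaining = e^(−Te/τ) = e^(−0.31/0.1395) = 0.1084; trapped volume = 600.0 × 0.1084 = 65.04 mL.
Additional alveolar pressure from trapping ≈ V_trapped / C = 65.04 / 69.767 = 0.9322 cmH2O.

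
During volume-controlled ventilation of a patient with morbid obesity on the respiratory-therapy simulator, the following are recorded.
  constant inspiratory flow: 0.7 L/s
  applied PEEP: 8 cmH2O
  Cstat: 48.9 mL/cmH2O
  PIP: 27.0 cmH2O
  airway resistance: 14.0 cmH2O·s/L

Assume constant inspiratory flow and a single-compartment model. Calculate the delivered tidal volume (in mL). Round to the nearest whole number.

450

Equation of motion (constant flow): PIP = Vt/C + R·V̇ + PEEP.
Vt/C = PIP − R·V̇ − PEEP = 27.0 − 9.8 − 8 = 9.2 cmH2O.
Vt = C × 9.2 = 48.9 × 9.2 = 449.88 mL.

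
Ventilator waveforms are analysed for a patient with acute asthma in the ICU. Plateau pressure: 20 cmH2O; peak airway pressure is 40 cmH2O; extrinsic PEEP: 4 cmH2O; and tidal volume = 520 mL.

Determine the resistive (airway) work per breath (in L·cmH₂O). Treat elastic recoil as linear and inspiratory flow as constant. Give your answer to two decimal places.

With constant inspiratory flow the resistive pressure is constant at PIP − Pplat = 40 − 20 = 20.0 cmH2O, so resistive work = 20.0 × 0.520 = 10.4 L·cmH2O.

10.40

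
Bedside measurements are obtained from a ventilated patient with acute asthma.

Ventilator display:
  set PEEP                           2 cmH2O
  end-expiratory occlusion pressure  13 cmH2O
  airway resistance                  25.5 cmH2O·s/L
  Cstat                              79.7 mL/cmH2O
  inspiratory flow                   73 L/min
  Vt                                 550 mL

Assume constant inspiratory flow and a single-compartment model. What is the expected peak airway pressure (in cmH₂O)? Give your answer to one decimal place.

Flow: 73 L/min ÷ 60 = 1.2167 L/s.
Total PEEP = 13 cmH2O (set 2 + intrinsic 11); this is the baseline alveolar pressure.
Equation of motion (constant flow): PIP = Vt/C + R·V̇ + PEEP.
PIP = 550/79.7 + 25.5×1.2167 + 13 = 6.901 + 31.026 + 13 = 50.927 cmH2O.

50.9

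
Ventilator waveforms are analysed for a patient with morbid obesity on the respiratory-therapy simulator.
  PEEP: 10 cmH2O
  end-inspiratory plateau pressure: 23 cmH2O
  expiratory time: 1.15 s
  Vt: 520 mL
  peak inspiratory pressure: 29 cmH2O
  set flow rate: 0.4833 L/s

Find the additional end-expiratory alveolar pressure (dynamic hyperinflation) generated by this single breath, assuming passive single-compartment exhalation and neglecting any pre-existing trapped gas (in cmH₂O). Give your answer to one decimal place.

R = (PIP − Pplat)/V̇ = (29 − 23) / 0.4833 = 6.0/0.4833 = 12.415 cmH2O·s/L.
C = Vt/(Pplat − PEEP) = 520.0 / (23 − 10) = 520.0/13.0 = 40.0 mL/cmH2O.
τ = R × C = 12.415 × 0.04 L/cmH2O = 0.4966 s.
Fraction remaining = e^(−Te/τ) = e^(−1.15/0.4966) = 0.09869; trapped volume = 520.0 × 0.09869 = 51.319 mL.
Additional alveolar pressure from trapping ≈ V_trapped / C = 51.319 / 40.0 = 1.283 cmH2O.

1.3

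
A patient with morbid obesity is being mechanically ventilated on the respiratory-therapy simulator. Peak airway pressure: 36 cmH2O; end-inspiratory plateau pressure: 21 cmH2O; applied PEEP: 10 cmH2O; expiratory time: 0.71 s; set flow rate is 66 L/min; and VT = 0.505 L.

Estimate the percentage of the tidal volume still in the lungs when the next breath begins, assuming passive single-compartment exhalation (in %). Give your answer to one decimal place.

32.2

Flow: 66 L/min ÷ 60 = 1.1 L/s.
R = (PIP − Pplat)/V̇ = (36 − 21) / 1.1 = 15.0/1.1 = 13.636 cmH2O·s/L.
C = Vt/(Pplat − PEEP) = 505.0 / (21 − 10) = 505.0/11.0 = 45.909 mL/cmH2O.
τ = R × C = 13.636 × 0.04591 L/cmH2O = 0.626 s.
Fraction remaining at end-expiration = e^(−Te/τ) = e^(−0.71/0.626) = 0.3217 → 32.17%.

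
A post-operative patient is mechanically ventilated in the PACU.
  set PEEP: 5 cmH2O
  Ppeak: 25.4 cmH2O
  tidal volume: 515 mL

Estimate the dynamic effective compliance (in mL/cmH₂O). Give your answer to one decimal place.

Dynamic compliance = Vt / (PIP − PEEP) = 515 / (25.4 − 5) = 515 / 20.4 = 25.245 mL/cmH2O.

25.2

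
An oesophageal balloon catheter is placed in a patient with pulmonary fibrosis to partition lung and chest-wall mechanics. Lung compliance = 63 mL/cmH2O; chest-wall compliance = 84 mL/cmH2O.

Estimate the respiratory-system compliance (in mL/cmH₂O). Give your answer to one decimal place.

36.0

Lung and chest wall are elastances in series: 1/Crs = 1/CL + 1/Ccw.
1/Crs = 1/63 + 1/84 = 0.02778.
Crs = 35.997 mL/cmH2O.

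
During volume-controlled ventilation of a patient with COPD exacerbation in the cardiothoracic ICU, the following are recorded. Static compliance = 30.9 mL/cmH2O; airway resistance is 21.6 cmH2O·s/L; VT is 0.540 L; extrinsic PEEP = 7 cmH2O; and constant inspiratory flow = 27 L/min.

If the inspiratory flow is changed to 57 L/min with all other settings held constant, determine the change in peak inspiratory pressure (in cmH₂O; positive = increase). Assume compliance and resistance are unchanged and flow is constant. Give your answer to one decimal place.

10.8

Flow: 27 L/min ÷ 60 = 0.45 L/s.
New flow: 57 L/min ÷ 60 = 0.95 L/s.
PIP = Vt/C + R·V̇ + PEEP (constant-flow equation of motion).
Only the resistive term changes: ΔPIP = R × ΔV̇ = 21.6 × (0.95 − 0.45) = 21.6 × 0.5 = 10.8 cmH2O.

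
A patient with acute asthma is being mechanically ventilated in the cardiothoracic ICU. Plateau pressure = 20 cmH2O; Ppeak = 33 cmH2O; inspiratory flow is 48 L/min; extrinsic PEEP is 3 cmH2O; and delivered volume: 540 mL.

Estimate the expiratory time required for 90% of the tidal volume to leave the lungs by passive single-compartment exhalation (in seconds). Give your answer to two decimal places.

Flow: 48 L/min ÷ 60 = 0.8 L/s.
R = (PIP − Pplat)/V̇ = (33 − 20) / 0.8 = 13.0/0.8 = 16.25 cmH2O·s/L.
C = Vt/(Pplat − PEEP) = 540.0 / (20 − 3) = 540.0/17.0 = 31.765 mL/cmH2O.
τ = R × C = 16.25 × 0.03177 L/cmH2O = 0.5163 s.
t = −τ·ln(1 − 0.90) = −0.5163·ln(0.1) = 1.189 s.

1.19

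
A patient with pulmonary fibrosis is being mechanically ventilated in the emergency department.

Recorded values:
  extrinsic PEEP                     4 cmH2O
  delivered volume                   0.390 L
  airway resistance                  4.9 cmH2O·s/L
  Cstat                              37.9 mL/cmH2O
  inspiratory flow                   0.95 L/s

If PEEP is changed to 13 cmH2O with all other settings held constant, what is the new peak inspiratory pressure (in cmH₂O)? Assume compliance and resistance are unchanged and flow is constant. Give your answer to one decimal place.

PIP = Vt/C + R·V̇ + PEEP (constant-flow equation of motion).
Only the baseline term changes: ΔPIP = ΔPEEP = 13 − 4 = 9.0 cmH2O.
Original PIP = 390/37.9 + 4.9×0.95 + 4 = 18.945 cmH2O; new PIP = 18.945 + (9.0) = 27.945 cmH2O.

27.9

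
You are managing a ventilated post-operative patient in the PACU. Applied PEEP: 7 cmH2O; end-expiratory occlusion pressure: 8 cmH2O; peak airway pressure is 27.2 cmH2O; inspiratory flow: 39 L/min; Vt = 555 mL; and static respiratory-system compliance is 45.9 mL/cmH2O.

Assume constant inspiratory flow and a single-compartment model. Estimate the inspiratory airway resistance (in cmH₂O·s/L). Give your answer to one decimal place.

Flow: 39 L/min ÷ 60 = 0.65 L/s.
Total PEEP = 8 cmH2O (set 7 + intrinsic 1); this is the baseline alveolar pressure.
Equation of motion (constant flow): PIP = Vt/C + R·V̇ + PEEP.
R·V̇ = PIP − Vt/C − PEEP = 27.2 − 555/45.9 − 8 = 27.2 − 12.092 − 8 = 7.108 cmH2O.
R = 7.108 / 0.65 = 10.935 cmH2O·s/L.

10.9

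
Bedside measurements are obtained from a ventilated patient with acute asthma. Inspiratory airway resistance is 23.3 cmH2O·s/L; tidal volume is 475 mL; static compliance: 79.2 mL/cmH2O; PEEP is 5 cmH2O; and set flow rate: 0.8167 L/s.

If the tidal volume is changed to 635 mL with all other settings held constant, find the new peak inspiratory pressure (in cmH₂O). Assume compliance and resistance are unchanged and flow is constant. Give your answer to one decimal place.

32.0

PIP = Vt/C + R·V̇ + PEEP (constant-flow equation of motion).
Only the elastic term changes: ΔPIP = ΔVt / C = (635 − 475) / 79.2 = 2.02 cmH2O.
Original PIP = 475/79.2 + 23.3×0.8167 + 5 = 30.027 cmH2O; new PIP = 30.027 + (2.02) = 32.047 cmH2O.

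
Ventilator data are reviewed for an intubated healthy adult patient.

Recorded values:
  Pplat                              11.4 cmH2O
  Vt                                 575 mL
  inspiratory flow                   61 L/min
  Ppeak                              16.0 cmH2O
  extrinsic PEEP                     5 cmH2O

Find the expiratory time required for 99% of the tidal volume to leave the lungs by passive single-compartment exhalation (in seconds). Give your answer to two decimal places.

1.87

Flow: 61 L/min ÷ 60 = 1.0167 L/s.
R = (PIP − Pplat)/V̇ = (16.0 − 11.4) / 1.0167 = 4.6/1.0167 = 4.524 cmH2O·s/L.
C = Vt/(Pplat − PEEP) = 575.0 / (11.4 − 5) = 575.0/6.4 = 89.844 mL/cmH2O.
τ = R × C = 4.524 × 0.08984 L/cmH2O = 0.4064 s.
t = −τ·ln(1 − 0.99) = −0.4064·ln(0.01) = 1.872 s.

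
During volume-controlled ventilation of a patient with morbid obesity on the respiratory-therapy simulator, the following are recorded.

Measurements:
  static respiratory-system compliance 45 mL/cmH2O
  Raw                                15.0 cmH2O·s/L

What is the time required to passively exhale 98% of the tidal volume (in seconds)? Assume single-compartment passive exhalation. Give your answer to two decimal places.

τ = R × C = 15.0 × 45 mL/cmH2O = 15.0 × 0.045 L/cmH2O = 0.675 s.
Exhaled fraction f = 1 − e^(−t/τ) → t = −τ·ln(1 − f) = −0.675·ln(0.02) = 2.641 s.

2.64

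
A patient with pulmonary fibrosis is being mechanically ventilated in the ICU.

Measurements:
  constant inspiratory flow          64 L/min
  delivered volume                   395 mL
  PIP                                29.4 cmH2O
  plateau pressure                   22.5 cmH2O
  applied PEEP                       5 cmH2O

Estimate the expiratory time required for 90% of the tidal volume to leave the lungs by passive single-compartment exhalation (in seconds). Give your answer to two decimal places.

Flow: 64 L/min ÷ 60 = 1.0667 L/s.
R = (PIP − Pplat)/V̇ = (29.4 − 22.5) / 1.0667 = 6.9/1.0667 = 6.469 cmH2O·s/L.
C = Vt/(Pplat − PEEP) = 395.0 / (22.5 − 5) = 395.0/17.5 = 22.571 mL/cmH2O.
τ = R × C = 6.469 × 0.02257 L/cmH2O = 0.146 s.
t = −τ·ln(1 − 0.90) = −0.146·ln(0.1) = 0.3362 s.

0.34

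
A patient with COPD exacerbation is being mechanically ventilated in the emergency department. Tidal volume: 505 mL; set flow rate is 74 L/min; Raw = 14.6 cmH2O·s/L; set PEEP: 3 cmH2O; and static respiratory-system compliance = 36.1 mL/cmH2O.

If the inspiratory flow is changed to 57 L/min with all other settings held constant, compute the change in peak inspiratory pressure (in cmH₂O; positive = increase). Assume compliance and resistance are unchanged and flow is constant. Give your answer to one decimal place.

-4.1

Flow: 74 L/min ÷ 60 = 1.2333 L/s.
New flow: 57 L/min ÷ 60 = 0.95 L/s.
PIP = Vt/C + R·V̇ + PEEP (constant-flow equation of motion).
Only the resistive term changes: ΔPIP = R × ΔV̇ = 14.6 × (0.95 − 1.2333) = 14.6 × -0.2833 = -4.136 cmH2O.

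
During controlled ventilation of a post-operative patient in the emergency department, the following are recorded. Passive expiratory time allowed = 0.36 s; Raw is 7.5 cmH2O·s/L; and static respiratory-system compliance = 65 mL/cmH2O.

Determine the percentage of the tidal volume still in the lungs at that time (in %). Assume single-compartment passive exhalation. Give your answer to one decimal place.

τ = R × C = 7.5 × 65 mL/cmH2O = 7.5 × 0.065 L/cmH2O = 0.4875 s.
Passive exhalation: V(t)/V₀ = e^(−t/τ) = e^(−0.36/0.4875) = 0.4778.
Fraction remaining = 0.4778 → 47.78%.

47.8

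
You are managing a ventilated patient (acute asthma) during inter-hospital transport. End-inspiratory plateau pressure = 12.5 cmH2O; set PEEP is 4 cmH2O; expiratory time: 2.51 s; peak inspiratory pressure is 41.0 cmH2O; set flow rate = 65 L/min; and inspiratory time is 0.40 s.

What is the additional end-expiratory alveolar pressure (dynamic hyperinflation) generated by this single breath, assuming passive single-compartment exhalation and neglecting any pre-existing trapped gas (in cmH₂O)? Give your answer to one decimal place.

Flow: 65 L/min ÷ 60 = 1.0833 L/s.
Vt = flow × Ti = 1.0833 L/s × 0.40 s × 1000 mL/L = 433.32 mL.
R = (PIP − Pplat)/V̇ = (41.0 − 12.5) / 1.0833 = 28.5/1.0833 = 26.309 cmH2O·s/L.
C = Vt/(Pplat − PEEP) = 433.32 / (12.5 − 4) = 433.32/8.5 = 50.979 mL/cmH2O.
τ = R × C = 26.309 × 0.05098 L/cmH2O = 1.341 s.
Fraction remaining = e^(−Te/τ) = e^(−2.51/1.341) = 0.1539; trapped volume = 433.32 × 0.1539 = 66.688 mL.
Additional alveolar pressure from trapping ≈ V_trapped / C = 66.688 / 50.979 = 1.308 cmH2O.

1.3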